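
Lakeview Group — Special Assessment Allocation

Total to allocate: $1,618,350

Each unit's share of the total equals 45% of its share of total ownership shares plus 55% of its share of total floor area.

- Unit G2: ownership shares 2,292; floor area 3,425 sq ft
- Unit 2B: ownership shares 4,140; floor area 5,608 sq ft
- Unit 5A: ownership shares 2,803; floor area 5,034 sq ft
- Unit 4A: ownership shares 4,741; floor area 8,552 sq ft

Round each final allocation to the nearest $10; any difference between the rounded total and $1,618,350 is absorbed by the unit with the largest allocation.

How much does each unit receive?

Totals — ownership shares 13,976, floor area 22,619.
Composite weights (45% ownership shares + 55% floor area): Unit G2 0.1571; Unit 2B 0.2697; Unit 5A 0.2127; Unit 4A 0.3606.
Unrounded shares: Unit G2 254,209.92; Unit 2B 436,409.40; Unit 5A 344,153.60; Unit 4A 583,577.08.
After rounding ($10): Unit G2 $254,210; Unit 2B $436,410; Unit 5A $344,150; Unit 4A $583,580. Sum = $1,618,350.
Rounded total matches; no reconciliation needed.

Unit G2: $254,210; Unit 2B: $436,410; Unit 5A: $344,150; Unit 4A: $583,580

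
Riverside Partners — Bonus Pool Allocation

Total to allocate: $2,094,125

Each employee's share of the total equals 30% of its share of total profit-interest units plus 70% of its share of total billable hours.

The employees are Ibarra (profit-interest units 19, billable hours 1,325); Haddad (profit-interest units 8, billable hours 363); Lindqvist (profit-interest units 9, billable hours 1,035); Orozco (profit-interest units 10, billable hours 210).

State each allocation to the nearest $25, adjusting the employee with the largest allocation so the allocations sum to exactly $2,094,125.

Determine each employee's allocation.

Totals — profit-interest units 46, billable hours 2,933.
Composite weights (30% profit-interest units + 70% billable hours): Ibarra 0.4401; Haddad 0.1388; Lindqvist 0.3057; Orozco 0.1153.
Unrounded shares: Ibarra 921,712.70; Haddad 290,682.89; Lindqvist 640,199.89; Orozco 241,529.52.
Rounded to nearest $25: Ibarra $921,725; Haddad $290,675; Lindqvist $640,200; Orozco $241,525. Sum = $2,094,125.
No rounding difference to absorb.

Ibarra: $921,725 | Haddad: $290,675 | Lindqvist: $640,200 | Orozco: $241,525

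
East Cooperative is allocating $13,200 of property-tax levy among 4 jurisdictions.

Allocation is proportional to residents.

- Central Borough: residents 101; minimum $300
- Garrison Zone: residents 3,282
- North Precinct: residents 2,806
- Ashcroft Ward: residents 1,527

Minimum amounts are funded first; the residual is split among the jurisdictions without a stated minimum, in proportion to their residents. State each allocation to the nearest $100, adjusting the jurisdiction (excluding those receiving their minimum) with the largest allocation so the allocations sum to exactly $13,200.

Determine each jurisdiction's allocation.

Fund the minimums — Central Borough $300. Balance $12,900.
Balance split over remaining residents 7,615: Garrison Zone 5,559.79 → $5,600; North Precinct 4,753.43 → $4,800; Ashcroft Ward 2,586.78 → $2,600.
Rounding difference −$100 applied to Garrison Zone → $5,500.

Central Borough: $300; Garrison Zone: $5,500; North Precinct: $4,800; Ashcroft Ward: $2,600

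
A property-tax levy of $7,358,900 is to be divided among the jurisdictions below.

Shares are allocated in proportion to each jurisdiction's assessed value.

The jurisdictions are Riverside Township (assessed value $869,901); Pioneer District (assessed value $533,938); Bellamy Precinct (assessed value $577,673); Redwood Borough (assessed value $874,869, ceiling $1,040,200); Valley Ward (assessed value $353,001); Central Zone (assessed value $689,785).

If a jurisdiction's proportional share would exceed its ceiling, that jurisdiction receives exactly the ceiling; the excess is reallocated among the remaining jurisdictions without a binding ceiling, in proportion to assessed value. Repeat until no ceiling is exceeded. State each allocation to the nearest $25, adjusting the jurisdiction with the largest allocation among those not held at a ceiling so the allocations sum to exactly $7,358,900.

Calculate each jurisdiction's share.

Assessed value total: 3,899,167.
Proportional shares (ignoring caps): Riverside Township 1,641,764.63; Pioneer District 1,007,701.48; Bellamy Precinct 1,090,242.57; Redwood Borough 1,651,140.74; Valley Ward 666,218.98; Central Zone 1,301,831.61.
Held at cap: Redwood Borough ($1,040,200); remaining pool $6,318,700 reallocated over remaining assessed value 3,024,298.
Remaining shares: Riverside Township 1,817,493.99 → $1,817,500; Pioneer District 1,115,562.70 → $1,115,575; Bellamy Precinct 1,206,938.73 → $1,206,950; Valley Ward 737,528.98 → $737,525; Central Zone 1,441,175.60 → $1,441,175.
Rounding difference −$25 applied to Riverside Township → $1,817,475.

Riverside Township: $1,817,475; Pioneer District: $1,115,575; Bellamy Precinct: $1,206,950; Redwood Borough: $1,040,200; Valley Ward: $737,525; Central Zone: $1,441,175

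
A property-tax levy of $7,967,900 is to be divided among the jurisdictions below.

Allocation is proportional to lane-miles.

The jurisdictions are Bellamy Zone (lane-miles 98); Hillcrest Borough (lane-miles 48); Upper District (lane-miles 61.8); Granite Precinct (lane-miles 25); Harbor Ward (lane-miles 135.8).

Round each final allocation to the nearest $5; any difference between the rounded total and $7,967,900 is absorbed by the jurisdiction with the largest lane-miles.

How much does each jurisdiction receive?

Bellamy Zone: $2,118,430 · Hillcrest Borough: $1,037,600 · Upper District: $1,335,910 · Granite Precinct: $540,415 · Harbor Ward: $2,935,545

Sum of lane-miles: 98 + 48 + 61.8 + 25 + 135.8 = 368.6.
Proportional shares: Bellamy Zone 2,118,432.45; Hillcrest Borough 1,037,599.57; Upper District 1,335,909.44; Granite Precinct 540,416.44; Harbor Ward 2,935,542.11.
Rounded to nearest $5: Bellamy Zone $2,118,430; Hillcrest Borough $1,037,600; Upper District $1,335,910; Granite Precinct $540,415; Harbor Ward $2,935,540. Sum = $7,967,895.
Difference $7,967,900 − $7,967,895 = +$5 applied to largest lane-miles (Harbor Ward): Harbor Ward becomes $2,935,545.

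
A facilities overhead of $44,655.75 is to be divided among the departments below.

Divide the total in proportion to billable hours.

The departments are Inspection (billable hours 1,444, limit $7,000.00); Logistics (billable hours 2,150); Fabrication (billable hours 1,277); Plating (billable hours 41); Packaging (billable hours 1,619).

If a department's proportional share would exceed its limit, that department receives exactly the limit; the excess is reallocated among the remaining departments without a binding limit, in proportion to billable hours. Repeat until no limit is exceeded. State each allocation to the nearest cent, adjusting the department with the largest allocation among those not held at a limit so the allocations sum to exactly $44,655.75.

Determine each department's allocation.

Inspection: $7,000.00 | Logistics: $15,915.05 | Fabrication: $9,452.80 | Plating: $303.50 | Packaging: $11,984.40

Total billable hours = 6,531.
Pro-rata shares before constraints: Inspection 9,873.3583; Logistics 14,700.6373; Fabrication 8,731.4948; Plating 280.3377; Packaging 11,069.9218.
Held at cap: Inspection ($7,000.00); balance $37,655.75 reallocated over remaining billable hours 5,087.
Remaining shares: Logistics 15,915.0506 → $15,915.05; Fabrication 9,452.7998 → $9,452.80; Plating 303.4963 → $303.50; Packaging 11,984.4032 → $11,984.40.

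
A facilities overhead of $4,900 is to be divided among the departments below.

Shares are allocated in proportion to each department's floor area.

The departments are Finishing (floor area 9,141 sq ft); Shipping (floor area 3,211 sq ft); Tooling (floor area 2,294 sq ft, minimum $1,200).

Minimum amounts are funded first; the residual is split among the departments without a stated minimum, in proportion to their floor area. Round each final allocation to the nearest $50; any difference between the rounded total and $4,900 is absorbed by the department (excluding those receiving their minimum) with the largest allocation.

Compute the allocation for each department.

Guaranteed amounts: Tooling $1,200. Remaining pool $3,700.
Remaining pool split over remaining floor area 12,352: Finishing 2,738.16 → $2,750; Shipping 961.84 → $950.

Finishing: $2,750 | Shipping: $950 | Tooling: $1,200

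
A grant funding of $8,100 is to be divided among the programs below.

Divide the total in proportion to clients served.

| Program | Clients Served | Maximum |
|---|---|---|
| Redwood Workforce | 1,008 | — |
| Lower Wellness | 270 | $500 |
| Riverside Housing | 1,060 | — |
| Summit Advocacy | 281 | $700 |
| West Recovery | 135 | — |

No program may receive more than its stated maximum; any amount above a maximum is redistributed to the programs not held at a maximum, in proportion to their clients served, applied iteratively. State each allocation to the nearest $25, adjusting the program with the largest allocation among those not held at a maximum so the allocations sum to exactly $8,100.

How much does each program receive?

Clients served total: 2,754.
Unconstrained shares: Redwood Workforce 2,964.71; Lower Wellness 794.12; Riverside Housing 3,117.65; Summit Advocacy 826.47; West Recovery 397.06.
Held at cap: Lower Wellness ($500), Summit Advocacy ($700); residual $6,900 reallocated over remaining clients served 2,203.
Remaining shares: Redwood Workforce 3,157.15 → $3,150; Riverside Housing 3,320.02 → $3,325; West Recovery 422.83 → $425.

Redwood Workforce: $3,150 | Lower Wellness: $500 | Riverside Housing: $3,325 | Summit Advocacy: $700 | West Recovery: $425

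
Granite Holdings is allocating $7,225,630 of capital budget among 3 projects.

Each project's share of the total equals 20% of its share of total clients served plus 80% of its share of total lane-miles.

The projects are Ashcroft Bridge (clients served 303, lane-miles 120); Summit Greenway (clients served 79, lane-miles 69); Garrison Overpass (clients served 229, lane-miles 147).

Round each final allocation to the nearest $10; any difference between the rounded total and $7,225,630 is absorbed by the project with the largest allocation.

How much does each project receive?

Clients served total 611; lane-miles total 336.
Combined weights (20% clients served + 80% lane-miles): Ashcroft Bridge 0.3849; Summit Greenway 0.1901; Garrison Overpass 0.4250.
Unrounded shares: Ashcroft Bridge 2,781,115.76; Summit Greenway 1,373,917.14; Garrison Overpass 3,070,597.10.
Rounded to nearest $10: Ashcroft Bridge $2,781,120; Summit Greenway $1,373,920; Garrison Overpass $3,070,600. Sum = $7,225,640.
Difference $7,225,630 − $7,225,640 = −$10 applied to largest allocation (Garrison Overpass): Garrison Overpass becomes $3,070,590.

Ashcroft Bridge: $2,781,120 · Summit Greenway: $1,373,920 · Garrison Overpass: $3,070,590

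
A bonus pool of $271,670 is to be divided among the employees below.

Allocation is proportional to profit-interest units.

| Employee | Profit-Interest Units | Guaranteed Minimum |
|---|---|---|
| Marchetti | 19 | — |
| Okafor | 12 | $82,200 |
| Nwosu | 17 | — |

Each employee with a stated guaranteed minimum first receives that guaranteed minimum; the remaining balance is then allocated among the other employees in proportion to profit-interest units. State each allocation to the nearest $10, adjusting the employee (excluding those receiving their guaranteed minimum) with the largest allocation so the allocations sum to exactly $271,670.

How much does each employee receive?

Guaranteed amounts: Okafor $82,200. Remaining pool $189,470.
Remaining pool split over remaining profit-interest units 36: Marchetti 99,998.06 → $100,000; Nwosu 89,471.94 → $89,470.

Marchetti: $100,000 · Okafor: $82,200 · Nwosu: $89,470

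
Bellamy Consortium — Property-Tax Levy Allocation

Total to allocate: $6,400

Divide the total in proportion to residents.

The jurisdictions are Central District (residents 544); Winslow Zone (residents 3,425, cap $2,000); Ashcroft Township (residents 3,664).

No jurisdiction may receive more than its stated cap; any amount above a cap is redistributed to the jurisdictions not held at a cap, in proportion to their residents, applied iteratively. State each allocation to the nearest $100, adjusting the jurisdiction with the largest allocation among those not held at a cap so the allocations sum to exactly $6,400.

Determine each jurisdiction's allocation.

Central District: $600 · Winslow Zone: $2,000 · Ashcroft Township: $3,800

Residents total: 7,633.
Proportional shares (ignoring caps): Central District 456.12; Winslow Zone 2,871.74; Ashcroft Township 3,072.13.
Held at cap: Winslow Zone ($2,000); balance $4,400 reallocated over remaining residents 4,208.
Shares after redistribution: Central District 568.82 → $600; Ashcroft Township 3,831.18 → $3,800.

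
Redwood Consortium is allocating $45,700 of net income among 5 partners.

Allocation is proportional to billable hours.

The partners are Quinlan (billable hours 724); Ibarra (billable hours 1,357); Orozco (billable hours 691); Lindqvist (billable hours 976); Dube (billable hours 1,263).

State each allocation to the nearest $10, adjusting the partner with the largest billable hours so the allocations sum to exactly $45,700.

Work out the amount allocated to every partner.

Quinlan: $6,600 | Ibarra: $12,380 | Orozco: $6,300 | Lindqvist: $8,900 | Dube: $11,520

Sum of billable hours: 724 + 1,357 + 691 + 976 + 1,263 = 5,011.
Proportional shares: Quinlan 6,602.83; Ibarra 12,375.75; Orozco 6,301.88; Lindqvist 8,901.06; Dube 11,518.48.
At nearest $10: Quinlan $6,600; Ibarra $12,380; Orozco $6,300; Lindqvist $8,900; Dube $11,520. Sum = $45,700.
No rounding difference to absorb.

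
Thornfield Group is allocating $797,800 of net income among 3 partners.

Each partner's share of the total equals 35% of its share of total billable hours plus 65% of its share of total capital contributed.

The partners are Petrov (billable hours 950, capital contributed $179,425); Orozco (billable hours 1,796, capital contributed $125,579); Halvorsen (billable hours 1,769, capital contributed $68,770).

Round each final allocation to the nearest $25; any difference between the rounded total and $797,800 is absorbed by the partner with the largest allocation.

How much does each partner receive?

Billable hours total 4,515; capital contributed total 373,774.
Combined weights (35% billable hours + 65% capital contributed): Petrov 0.3857; Orozco 0.3576; Halvorsen 0.2567.
Pro-rata amounts: Petrov 307,685.02; Orozco 285,300.50; Halvorsen 204,814.49.
At nearest $25: Petrov $307,675; Orozco $285,300; Halvorsen $204,825. Sum = $797,800.
No rounding difference to absorb.

Petrov: $307,675 · Orozco: $285,300 · Halvorsen: $204,825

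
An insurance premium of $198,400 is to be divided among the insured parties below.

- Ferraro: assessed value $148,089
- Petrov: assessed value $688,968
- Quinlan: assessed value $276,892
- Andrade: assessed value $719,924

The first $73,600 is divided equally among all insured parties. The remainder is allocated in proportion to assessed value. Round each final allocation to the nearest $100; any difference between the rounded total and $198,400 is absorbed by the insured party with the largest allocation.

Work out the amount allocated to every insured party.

Ferraro: $28,500; Petrov: $65,300; Quinlan: $37,200; Andrade: $67,400

Equal tier: $73,600 ÷ 4 = $18,400 apiece.
Remainder $124,800 by assessed value (total 1,833,873): Ferraro 10,077.86 → $10,100; Petrov 46,886.13 → $46,900; Quinlan 18,843.25 → $18,800; Andrade 48,992.77 → $49,000.
Totals: Ferraro $18,400 + $10,100 = $28,500; Petrov $18,400 + $46,900 = $65,300; Quinlan $18,400 + $18,800 = $37,200; Andrade $18,400 + $49,000 = $67,400.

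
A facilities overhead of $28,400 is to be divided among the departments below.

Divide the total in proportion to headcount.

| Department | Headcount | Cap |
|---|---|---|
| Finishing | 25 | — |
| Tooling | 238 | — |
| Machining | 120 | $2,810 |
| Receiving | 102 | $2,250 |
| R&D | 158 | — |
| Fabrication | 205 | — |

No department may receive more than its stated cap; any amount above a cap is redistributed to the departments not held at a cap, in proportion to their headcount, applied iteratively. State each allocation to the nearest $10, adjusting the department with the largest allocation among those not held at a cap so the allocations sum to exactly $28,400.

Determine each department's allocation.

Combined headcount = 848.
Pro-rata shares before constraints: Finishing 837.26; Tooling 7,970.75; Machining 4,018.87; Receiving 3,416.04; R&D 5,291.51; Fabrication 6,865.57.
Cap binds for Machining ($2,810), Receiving ($2,250); balance $23,340 reallocated over remaining headcount 626.
Shares after redistribution: Finishing 932.11 → $930; Tooling 8,873.67 → $8,870; R&D 5,890.93 → $5,890; Fabrication 7,643.29 → $7,640.
Rounding difference +$10 applied to Tooling → $8,880.

Finishing: $930 | Tooling: $8,880 | Machining: $2,810 | Receiving: $2,250 | R&D: $5,890 | Fabrication: $7,640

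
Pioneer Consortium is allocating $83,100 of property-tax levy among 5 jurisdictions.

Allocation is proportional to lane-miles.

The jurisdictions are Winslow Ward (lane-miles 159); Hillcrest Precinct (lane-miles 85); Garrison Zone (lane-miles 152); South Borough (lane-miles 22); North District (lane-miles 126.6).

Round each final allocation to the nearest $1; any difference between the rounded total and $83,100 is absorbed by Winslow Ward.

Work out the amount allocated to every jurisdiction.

Winslow Ward: $24,261 · Hillcrest Precinct: $12,970 · Garrison Zone: $23,194 · South Borough: $3,357 · North District: $19,318

Sum of lane-miles: 544.6.
Unrounded shares: Winslow Ward 159/544.6 × $83,100 = 24,261.66; Hillcrest Precinct 85/544.6 × $83,100 = 12,970.07; Garrison Zone 152/544.6 × $83,100 = 23,193.54; South Borough 22/544.6 × $83,100 = 3,356.96; North District 126.6/544.6 × $83,100 = 19,317.77.
After rounding ($1): Winslow Ward $24,262; Hillcrest Precinct $12,970; Garrison Zone $23,194; South Borough $3,357; North District $19,318. Sum = $83,101.
Difference $83,100 − $83,101 = −$1 applied to Winslow Ward: Winslow Ward becomes $24,261.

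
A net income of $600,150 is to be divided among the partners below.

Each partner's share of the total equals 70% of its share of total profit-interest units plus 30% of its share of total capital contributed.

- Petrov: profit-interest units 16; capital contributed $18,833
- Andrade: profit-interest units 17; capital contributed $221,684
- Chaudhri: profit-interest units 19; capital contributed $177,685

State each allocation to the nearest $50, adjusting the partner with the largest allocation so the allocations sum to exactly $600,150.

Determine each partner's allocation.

Profit-interest units total 52; capital contributed total 418,202.
Blended shares (70% profit-interest units + 30% capital contributed): Petrov 0.2289; Andrade 0.3879; Chaudhri 0.3832.
Pro-rata amounts: Petrov 137,371.09; Andrade 232,781.77; Chaudhri 229,997.14.
Rounded to nearest $50: Petrov $137,350; Andrade $232,800; Chaudhri $230,000. Sum = $600,150.
No rounding difference to absorb.

Petrov: $137,350 · Andrade: $232,800 · Chaudhri: $230,000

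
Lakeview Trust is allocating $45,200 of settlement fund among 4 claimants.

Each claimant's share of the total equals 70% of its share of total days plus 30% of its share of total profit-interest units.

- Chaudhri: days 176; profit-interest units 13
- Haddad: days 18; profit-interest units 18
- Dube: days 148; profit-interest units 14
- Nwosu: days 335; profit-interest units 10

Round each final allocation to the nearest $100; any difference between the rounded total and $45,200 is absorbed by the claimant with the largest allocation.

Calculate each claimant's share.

Chaudhri: $11,400 · Haddad: $5,300 · Dube: $10,400 · Nwosu: $18,100

Days total 677; profit-interest units total 55.
Combined weights (70% days + 30% profit-interest units): Chaudhri 0.2529; Haddad 0.1168; Dube 0.2294; Nwosu 0.4009.
Proportional shares: Chaudhri 11,430.56; Haddad 5,279.06; Dube 10,368.50; Nwosu 18,121.88.
Rounded to nearest $100: Chaudhri $11,400; Haddad $5,300; Dube $10,400; Nwosu $18,100. Sum = $45,200.
Rounded total matches; no reconciliation needed.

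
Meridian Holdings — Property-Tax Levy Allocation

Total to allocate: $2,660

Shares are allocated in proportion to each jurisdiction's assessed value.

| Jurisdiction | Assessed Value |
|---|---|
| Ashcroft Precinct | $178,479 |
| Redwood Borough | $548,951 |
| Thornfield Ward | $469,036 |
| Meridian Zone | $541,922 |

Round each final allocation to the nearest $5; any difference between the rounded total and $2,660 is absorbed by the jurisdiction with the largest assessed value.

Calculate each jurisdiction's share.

Combined assessed value = 178,479 + 548,951 + 469,036 + 541,922 = 1,738,388.
Pro-rata amounts: Ashcroft Precinct 273.10; Redwood Borough 839.98; Thornfield Ward 717.70; Meridian Zone 829.22.
Rounded to nearest $5: Ashcroft Precinct $275; Redwood Borough $840; Thornfield Ward $720; Meridian Zone $830. Sum = $2,665.
Difference $2,660 − $2,665 = −$5 applied to largest assessed value (Redwood Borough): Redwood Borough becomes $835.

Ashcroft Precinct: $275 | Redwood Borough: $835 | Thornfield Ward: $720 | Meridian Zone: $830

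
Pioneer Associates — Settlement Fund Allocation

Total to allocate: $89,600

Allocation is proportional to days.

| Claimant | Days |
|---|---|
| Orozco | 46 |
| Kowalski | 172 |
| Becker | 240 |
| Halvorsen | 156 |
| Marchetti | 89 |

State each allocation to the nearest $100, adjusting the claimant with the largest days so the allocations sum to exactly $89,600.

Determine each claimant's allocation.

Orozco: $5,900 | Kowalski: $21,900 | Becker: $30,600 | Halvorsen: $19,900 | Marchetti: $11,300

Sum of days: 46 + 172 + 240 + 156 + 89 = 703.
Proportional shares: Orozco 5,862.87; Kowalski 21,922.05; Becker 30,588.90; Halvorsen 19,882.79; Marchetti 11,343.39.
At nearest $100: Orozco $5,900; Kowalski $21,900; Becker $30,600; Halvorsen $19,900; Marchetti $11,300. Sum = $89,600.
No rounding difference to absorb.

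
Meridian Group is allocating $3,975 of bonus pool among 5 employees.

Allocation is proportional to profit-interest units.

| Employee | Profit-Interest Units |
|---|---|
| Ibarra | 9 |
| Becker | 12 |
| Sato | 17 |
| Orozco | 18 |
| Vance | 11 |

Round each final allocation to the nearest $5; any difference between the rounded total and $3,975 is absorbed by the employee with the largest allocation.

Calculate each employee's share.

Total profit-interest units = 67.
Raw shares: Ibarra 9/67 × $3,975 = 533.96; Becker 12/67 × $3,975 = 711.94; Sato 17/67 × $3,975 = 1,008.58; Orozco 18/67 × $3,975 = 1,067.91; Vance 11/67 × $3,975 = 652.61.
At nearest $5: Ibarra $535; Becker $710; Sato $1,010; Orozco $1,070; Vance $655. Sum = $3,980.
Difference $3,975 − $3,980 = −$5 applied to largest allocation (Orozco): Orozco becomes $1,065.

Ibarra: $535 | Becker: $710 | Sato: $1,010 | Orozco: $1,065 | Vance: $655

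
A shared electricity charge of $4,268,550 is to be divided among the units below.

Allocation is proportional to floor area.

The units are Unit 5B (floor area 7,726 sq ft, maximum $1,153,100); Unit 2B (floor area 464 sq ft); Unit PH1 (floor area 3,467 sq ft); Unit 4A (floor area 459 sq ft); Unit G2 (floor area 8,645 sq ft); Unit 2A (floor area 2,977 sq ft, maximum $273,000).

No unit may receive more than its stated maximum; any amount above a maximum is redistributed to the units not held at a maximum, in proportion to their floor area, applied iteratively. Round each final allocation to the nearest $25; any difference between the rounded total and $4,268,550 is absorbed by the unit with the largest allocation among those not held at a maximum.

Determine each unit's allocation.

Unit 5B: $1,153,100; Unit 2B: $101,175; Unit PH1: $756,025; Unit 4A: $100,100; Unit G2: $1,885,150; Unit 2A: $273,000

Total floor area = 23,738.
Unconstrained shares: Unit 5B 1,389,283.73; Unit 2B 83,436.14; Unit PH1 623,433.43; Unit 4A 82,537.05; Unit G2 1,554,537.65; Unit 2A 535,321.99.
Held at cap: Unit 5B ($1,153,100), Unit 2A ($273,000); residual $2,842,450 reallocated over remaining floor area 13,035.
Remaining shares: Unit 2B 101,181.19 → $101,175; Unit PH1 756,024.10 → $756,025; Unit 4A 100,090.87 → $100,100; Unit G2 1,885,153.84 → $1,885,150.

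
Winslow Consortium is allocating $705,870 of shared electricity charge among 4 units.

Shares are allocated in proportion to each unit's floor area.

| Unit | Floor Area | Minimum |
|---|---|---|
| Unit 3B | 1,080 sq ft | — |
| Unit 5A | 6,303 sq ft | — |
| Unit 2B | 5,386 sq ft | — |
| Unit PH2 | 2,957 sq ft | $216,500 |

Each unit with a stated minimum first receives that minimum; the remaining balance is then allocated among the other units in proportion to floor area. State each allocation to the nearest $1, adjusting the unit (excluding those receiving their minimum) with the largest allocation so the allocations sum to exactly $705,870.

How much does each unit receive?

Unit 3B: $41,391 · Unit 5A: $241,561 · Unit 2B: $206,418 · Unit PH2: $216,500

Fund the minimums — Unit PH2 $216,500. Residual $489,370.
Residual split over remaining floor area 12,769: Unit 3B 41,390.84 → $41,391; Unit 5A 241,561.52 → $241,562; Unit 2B 206,417.64 → $206,418.
Rounding difference −$1 applied to Unit 5A → $241,561.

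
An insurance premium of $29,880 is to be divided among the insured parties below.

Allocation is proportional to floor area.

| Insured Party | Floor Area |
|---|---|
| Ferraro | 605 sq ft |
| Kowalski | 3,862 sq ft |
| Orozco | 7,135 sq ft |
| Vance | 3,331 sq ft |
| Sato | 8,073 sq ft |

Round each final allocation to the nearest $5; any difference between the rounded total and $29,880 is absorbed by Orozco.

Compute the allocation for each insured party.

Floor area total: 23,006.
Proportional shares: Ferraro 605/23,006 × $29,880 = 785.77; Kowalski 3,862/23,006 × $29,880 = 5,015.93; Orozco 7,135/23,006 × $29,880 = 9,266.88; Vance 3,331/23,006 × $29,880 = 4,326.27; Sato 8,073/23,006 × $29,880 = 10,485.14.
After rounding ($5): Ferraro $785; Kowalski $5,015; Orozco $9,265; Vance $4,325; Sato $10,485. Sum = $29,875.
Difference $29,880 − $29,875 = +$5 applied to Orozco: Orozco becomes $9,270.

Ferraro: $785 · Kowalski: $5,015 · Orozco: $9,270 · Vance: $4,325 · Sato: $10,485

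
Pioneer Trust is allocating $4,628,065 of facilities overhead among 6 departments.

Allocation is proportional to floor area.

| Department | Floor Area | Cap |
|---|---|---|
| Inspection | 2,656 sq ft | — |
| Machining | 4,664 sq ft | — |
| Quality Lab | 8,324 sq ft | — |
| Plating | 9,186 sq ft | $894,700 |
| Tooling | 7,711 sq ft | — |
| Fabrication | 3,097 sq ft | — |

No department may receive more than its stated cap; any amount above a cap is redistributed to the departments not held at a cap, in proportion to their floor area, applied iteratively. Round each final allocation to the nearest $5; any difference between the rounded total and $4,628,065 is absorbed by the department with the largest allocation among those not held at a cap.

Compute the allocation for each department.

Inspection: $374,860 · Machining: $658,265 · Quality Lab: $1,174,830 · Plating: $894,700 · Tooling: $1,088,310 · Fabrication: $437,100

Sum of floor area: 35,638.
Unconstrained shares: Inspection 344,916.68; Machining 605,682.00; Quality Lab 1,080,981.34; Plating 1,192,923.43; Tooling 1,001,375.20; Fabrication 402,186.35.
Held at cap: Plating ($894,700); remaining pool $3,733,365 reallocated over remaining floor area 26,452.
Redistributed shares: Inspection 374,860.78 → $374,860; Machining 658,264.57 → $658,265; Quality Lab 1,174,827.24 → $1,174,825; Tooling 1,088,310.05 → $1,088,310; Fabrication 437,102.35 → $437,100.
Rounding difference +$5 applied to Quality Lab → $1,174,830.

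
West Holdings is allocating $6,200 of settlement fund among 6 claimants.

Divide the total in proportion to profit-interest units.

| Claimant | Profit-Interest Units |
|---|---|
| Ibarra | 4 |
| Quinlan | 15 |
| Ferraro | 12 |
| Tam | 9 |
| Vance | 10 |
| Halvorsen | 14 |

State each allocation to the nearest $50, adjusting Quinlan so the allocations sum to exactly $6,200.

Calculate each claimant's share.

Ibarra: $400 | Quinlan: $1,500 | Ferraro: $1,150 | Tam: $850 | Vance: $950 | Halvorsen: $1,350

Profit-interest units total: 64.
Pro-rata amounts: Ibarra 4/64 × $6,200 = 387.50; Quinlan 15/64 × $6,200 = 1,453.12; Ferraro 12/64 × $6,200 = 1,162.50; Tam 9/64 × $6,200 = 871.88; Vance 10/64 × $6,200 = 968.75; Halvorsen 14/64 × $6,200 = 1,356.25.
Rounded to nearest $50: Ibarra $400; Quinlan $1,450; Ferraro $1,150; Tam $850; Vance $950; Halvorsen $1,350. Sum = $6,150.
Difference $6,200 − $6,150 = +$50 applied to Quinlan: Quinlan becomes $1,500.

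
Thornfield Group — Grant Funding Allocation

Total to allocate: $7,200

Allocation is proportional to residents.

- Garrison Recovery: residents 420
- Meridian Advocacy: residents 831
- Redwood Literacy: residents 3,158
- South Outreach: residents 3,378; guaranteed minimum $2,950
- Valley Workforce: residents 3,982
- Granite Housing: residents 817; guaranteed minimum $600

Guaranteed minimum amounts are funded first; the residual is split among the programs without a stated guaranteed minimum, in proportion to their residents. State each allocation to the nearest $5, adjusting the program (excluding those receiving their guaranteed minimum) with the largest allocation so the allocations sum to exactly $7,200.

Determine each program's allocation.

Garrison Recovery: $185 · Meridian Advocacy: $360 · Redwood Literacy: $1,375 · South Outreach: $2,950 · Valley Workforce: $1,730 · Granite Housing: $600

Minimums first: South Outreach $2,950; Granite Housing $600. Remaining pool $3,650.
Remaining pool split over remaining residents 8,391: Garrison Recovery 182.70 → $185; Meridian Advocacy 361.48 → $360; Redwood Literacy 1,373.70 → $1,375; Valley Workforce 1,732.13 → $1,730.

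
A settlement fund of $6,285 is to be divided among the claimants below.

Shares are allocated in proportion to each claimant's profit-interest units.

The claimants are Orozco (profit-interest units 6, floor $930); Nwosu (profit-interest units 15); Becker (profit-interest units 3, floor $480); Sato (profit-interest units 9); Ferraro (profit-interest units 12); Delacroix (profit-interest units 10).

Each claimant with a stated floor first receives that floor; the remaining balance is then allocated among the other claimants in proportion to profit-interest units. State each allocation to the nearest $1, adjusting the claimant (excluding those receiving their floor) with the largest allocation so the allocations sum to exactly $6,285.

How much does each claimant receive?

Orozco: $930; Nwosu: $1,589; Becker: $480; Sato: $954; Ferraro: $1,272; Delacroix: $1,060

Guaranteed amounts: Orozco $930; Becker $480. Balance $4,875.
Balance split over remaining profit-interest units 46: Nwosu 1,589.67 → $1,590; Sato 953.80 → $954; Ferraro 1,271.74 → $1,272; Delacroix 1,059.78 → $1,060.
Rounding difference −$1 applied to Nwosu → $1,589.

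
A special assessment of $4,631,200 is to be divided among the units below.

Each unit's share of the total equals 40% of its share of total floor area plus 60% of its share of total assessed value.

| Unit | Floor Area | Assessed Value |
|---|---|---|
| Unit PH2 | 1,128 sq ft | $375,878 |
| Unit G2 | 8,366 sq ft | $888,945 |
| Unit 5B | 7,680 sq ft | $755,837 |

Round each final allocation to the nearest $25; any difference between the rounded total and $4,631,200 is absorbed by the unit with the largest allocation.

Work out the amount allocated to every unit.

Unit PH2: $638,575 | Unit G2: $2,124,825 | Unit 5B: $1,867,800

Totals — floor area 17,174, assessed value 2,020,660.
Combined weights (40% floor area + 60% assessed value): Unit PH2 0.1379; Unit G2 0.4588; Unit 5B 0.4033.
Proportional shares: Unit PH2 638,562.53; Unit G2 2,124,838.60; Unit 5B 1,867,798.87.
Rounded to nearest $25: Unit PH2 $638,575; Unit G2 $2,124,850; Unit 5B $1,867,800. Sum = $4,631,225.
Difference $4,631,200 − $4,631,225 = −$25 applied to largest allocation (Unit G2): Unit G2 becomes $2,124,825.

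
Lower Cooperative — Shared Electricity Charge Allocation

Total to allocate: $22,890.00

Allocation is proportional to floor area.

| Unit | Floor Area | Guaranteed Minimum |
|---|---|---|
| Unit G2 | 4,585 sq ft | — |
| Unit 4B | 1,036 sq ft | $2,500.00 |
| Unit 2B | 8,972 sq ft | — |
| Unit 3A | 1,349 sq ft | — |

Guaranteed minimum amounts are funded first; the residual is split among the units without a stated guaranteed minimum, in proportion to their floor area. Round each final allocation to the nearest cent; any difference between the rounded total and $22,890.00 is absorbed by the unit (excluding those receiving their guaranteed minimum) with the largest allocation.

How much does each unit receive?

Fund the minimums — Unit 4B $2,500.00. Residual $20,390.00.
Residual split over remaining floor area 14,906: Unit G2 6,271.8469 → $6,271.85; Unit 2B 12,272.8485 → $12,272.85; Unit 3A 1,845.3046 → $1,845.30.

Unit G2: $6,271.85; Unit 4B: $2,500.00; Unit 2B: $12,272.85; Unit 3A: $1,845.30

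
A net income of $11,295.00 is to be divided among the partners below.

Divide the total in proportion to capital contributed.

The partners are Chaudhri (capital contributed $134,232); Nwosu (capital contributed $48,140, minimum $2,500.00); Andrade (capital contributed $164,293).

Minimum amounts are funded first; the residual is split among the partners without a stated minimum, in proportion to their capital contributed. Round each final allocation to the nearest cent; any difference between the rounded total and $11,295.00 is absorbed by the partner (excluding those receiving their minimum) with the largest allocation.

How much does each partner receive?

Minimums first: Nwosu $2,500.00. Residual $8,795.00.
Residual split over remaining capital contributed 298,525: Chaudhri 3,954.6786 → $3,954.68; Andrade 4,840.3214 → $4,840.32.

Chaudhri: $3,954.68 | Nwosu: $2,500.00 | Andrade: $4,840.32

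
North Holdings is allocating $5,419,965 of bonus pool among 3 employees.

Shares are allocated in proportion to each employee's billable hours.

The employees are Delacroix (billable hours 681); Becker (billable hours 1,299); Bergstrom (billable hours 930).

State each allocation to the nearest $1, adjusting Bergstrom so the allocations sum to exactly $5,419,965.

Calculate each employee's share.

Delacroix: $1,268,384 | Becker: $2,419,428 | Bergstrom: $1,732,153

Billable hours total: 2,910.
Unrounded shares: Delacroix 681/2,910 × $5,419,965 = 1,268,383.56; Becker 1,299/2,910 × $5,419,965 = 2,419,427.68; Bergstrom 930/2,910 × $5,419,965 = 1,732,153.76.
Rounded to nearest $1: Delacroix $1,268,384; Becker $2,419,428; Bergstrom $1,732,154. Sum = $5,419,966.
Difference $5,419,965 − $5,419,966 = −$1 applied to Bergstrom: Bergstrom becomes $1,732,153.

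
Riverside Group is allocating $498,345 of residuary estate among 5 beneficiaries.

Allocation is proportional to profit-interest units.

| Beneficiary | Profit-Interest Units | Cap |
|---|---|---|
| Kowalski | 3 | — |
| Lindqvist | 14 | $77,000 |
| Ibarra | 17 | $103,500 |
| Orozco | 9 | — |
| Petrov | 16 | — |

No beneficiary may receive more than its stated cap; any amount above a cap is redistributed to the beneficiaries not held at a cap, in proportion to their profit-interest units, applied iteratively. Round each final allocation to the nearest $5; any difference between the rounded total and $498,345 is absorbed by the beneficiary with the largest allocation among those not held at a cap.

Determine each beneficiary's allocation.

Combined profit-interest units = 59.
Proportional shares (ignoring caps): Kowalski 25,339.58; Lindqvist 118,251.36; Ibarra 143,590.93; Orozco 76,018.73; Petrov 135,144.41.
Held at cap: Lindqvist ($77,000), Ibarra ($103,500); residual $317,845 reallocated over remaining profit-interest units 28.
Redistributed shares: Kowalski 34,054.82 → $34,055; Orozco 102,164.46 → $102,165; Petrov 181,625.71 → $181,625.

Kowalski: $34,055; Lindqvist: $77,000; Ibarra: $103,500; Orozco: $102,165; Petrov: $181,625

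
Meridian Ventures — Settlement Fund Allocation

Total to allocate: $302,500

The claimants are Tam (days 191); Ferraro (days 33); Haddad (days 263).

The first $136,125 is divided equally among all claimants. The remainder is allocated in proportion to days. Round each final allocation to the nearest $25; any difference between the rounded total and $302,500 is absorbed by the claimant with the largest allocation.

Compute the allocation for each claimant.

$136,125 shared equally gives $45,375 per claimant.
Remainder $166,375 by days (total 487): Tam 65,251.80 → $65,250; Ferraro 11,273.87 → $11,275; Haddad 89,849.33 → $89,850.
Totals: Tam $45,375 + $65,250 = $110,625; Ferraro $45,375 + $11,275 = $56,650; Haddad $45,375 + $89,850 = $135,225.

Tam: $110,625 | Ferraro: $56,650 | Haddad: $135,225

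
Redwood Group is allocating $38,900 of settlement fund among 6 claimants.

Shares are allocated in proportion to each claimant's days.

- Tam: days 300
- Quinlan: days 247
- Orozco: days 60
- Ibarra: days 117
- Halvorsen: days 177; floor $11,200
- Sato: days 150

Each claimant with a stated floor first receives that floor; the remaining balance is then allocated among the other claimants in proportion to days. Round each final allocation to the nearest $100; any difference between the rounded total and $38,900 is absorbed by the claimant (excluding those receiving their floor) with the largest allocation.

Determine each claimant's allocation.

Fund the minimums — Halvorsen $11,200. Balance $27,700.
Balance split over remaining days 874: Tam 9,508.01 → $9,500; Quinlan 7,828.26 → $7,800; Orozco 1,901.60 → $1,900; Ibarra 3,708.12 → $3,700; Sato 4,754.00 → $4,800.

Tam: $9,500 · Quinlan: $7,800 · Orozco: $1,900 · Ibarra: $3,700 · Halvorsen: $11,200 · Sato: $4,800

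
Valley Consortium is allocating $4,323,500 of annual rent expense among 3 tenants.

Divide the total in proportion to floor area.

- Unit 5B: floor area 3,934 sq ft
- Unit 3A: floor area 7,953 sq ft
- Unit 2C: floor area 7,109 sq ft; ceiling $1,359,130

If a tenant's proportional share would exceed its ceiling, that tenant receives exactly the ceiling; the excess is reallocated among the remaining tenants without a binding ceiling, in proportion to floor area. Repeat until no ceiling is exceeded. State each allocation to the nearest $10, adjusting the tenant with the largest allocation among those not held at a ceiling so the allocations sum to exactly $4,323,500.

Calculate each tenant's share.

Unit 5B: $981,060; Unit 3A: $1,983,310; Unit 2C: $1,359,130

Floor area total: 18,996.
Pro-rata shares before constraints: Unit 5B 895,380.55; Unit 3A 1,810,107.15; Unit 2C 1,618,012.29.
Capped: Unit 2C ($1,359,130); residual $2,964,370 reallocated over remaining floor area 11,887.
Remaining shares: Unit 5B 981,057.59 → $981,060; Unit 3A 1,983,312.41 → $1,983,310.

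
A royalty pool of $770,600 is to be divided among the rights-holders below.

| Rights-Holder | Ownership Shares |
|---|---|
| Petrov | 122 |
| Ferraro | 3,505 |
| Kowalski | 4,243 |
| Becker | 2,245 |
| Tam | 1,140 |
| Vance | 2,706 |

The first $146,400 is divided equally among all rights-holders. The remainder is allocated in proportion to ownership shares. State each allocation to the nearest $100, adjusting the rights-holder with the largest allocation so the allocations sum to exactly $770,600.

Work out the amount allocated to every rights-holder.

First tranche $146,400 split equally: $24,400 each.
Remainder $624,200 by ownership shares (total 13,961): Petrov 5,454.65 → $5,500; Ferraro 156,709.48 → $156,700; Kowalski 189,705.65 → $189,700; Becker 100,374.54 → $100,400; Tam 50,969.70 → $51,000; Vance 120,985.98 → $121,000.
Rounding difference −$100 on remainder applied to Kowalski.
Totals: Petrov $24,400 + $5,500 = $29,900; Ferraro $24,400 + $156,700 = $181,100; Kowalski $24,400 + $189,600 = $214,000; Becker $24,400 + $100,400 = $124,800; Tam $24,400 + $51,000 = $75,400; Vance $24,400 + $121,000 = $145,400.

Petrov: $29,900 | Ferraro: $181,100 | Kowalski: $214,000 | Becker: $124,800 | Tam: $75,400 | Vance: $145,400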